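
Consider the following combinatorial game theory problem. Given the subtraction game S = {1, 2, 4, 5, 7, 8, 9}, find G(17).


The subtraction set is S = {1, 2, 4, 5, 7, 8, 9}.
G(k) = mex{ G(k - s) : s in S, s <= k }. We compute iteratively: G(0) = 0.
G(1) = mex({0}) = 1
G(2) = mex({0, 1}) = 2
G(3) = mex({1, 2}) = 0
G(4) = mex({0, 2}) = 1
G(5) = mex({0, 1}) = 2
G(6) = mex({1, 2}) = 0
G(7) = mex({0, 2}) = 1
G(8) = mex({0, 1}) = 2
G(9) = mex({0, 1, 2}) = 3
G(10) = mex({0, 1, 2, 3}) = 4
G(11) = mex({0, 1, 2, 3, 4}) = 5
G(12) = mex({0, 1, 2, 4, 5}) = 3
G(13) = mex({0, 1, 2, 3, 5}) = 4
G(14) = mex({0, 1, 2, 3, 4}) = 5
G(15) = mex({0, 1, 2, 4, 5}) = 3
G(16) = mex({1, 2, 3, 5}) = 0
G(17) = mex({0, 2, 3, 4}) = 1
Therefore G(17) = 1.

1


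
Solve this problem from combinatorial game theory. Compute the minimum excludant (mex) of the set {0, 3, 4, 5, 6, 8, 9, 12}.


Set = {0, 3, 4, 5, 6, 8, 9, 12}
0 is in the set.
1 is NOT in the set. This is the mex.
mex = 1

1


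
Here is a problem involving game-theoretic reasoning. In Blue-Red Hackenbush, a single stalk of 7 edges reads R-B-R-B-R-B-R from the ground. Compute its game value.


Edges (from ground): R-B-R-B-R-B-R
By Berlekamp's sign-expansion rule, a Blue-Red Hackenbush stalk has the value of the surreal number whose sign sequence is the edge sequence with B -> + and R -> -.
Sign sequence: -+-+-+-
Trace the sign expansion in the surreal number tree, starting from 0:
Edge 1: R (sign -) -> bounds (-inf, 0), value = -1
Edge 2: B (sign +) -> bounds (-1, 0), value = -1/2
Edge 3: R (sign -) -> bounds (-1, -1/2), value = -3/4
Edge 4: B (sign +) -> bounds (-3/4, -1/2), value = -5/8
Edge 5: R (sign -) -> bounds (-3/4, -5/8), value = -11/16
Edge 6: B (sign +) -> bounds (-11/16, -5/8), value = -21/32
Edge 7: R (sign -) -> bounds (-11/16, -21/32), value = -43/64
Game value = -43/64

-43/64


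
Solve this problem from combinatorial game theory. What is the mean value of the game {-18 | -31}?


Game = {-18 | -31}, a switch {a | b} with numbers a > b.
Its thermograph has left wall a - t and right wall b + t, which meet at t = (a - b)/2, where both equal (a + b)/2. So the mast (mean value) is at (a + b)/2.
Mean = (-18 + (-31))/2 = -49/2 = -49/2

-49/2


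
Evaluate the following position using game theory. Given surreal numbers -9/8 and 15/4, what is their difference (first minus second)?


x = -9/8, y = 15/4
Converting to common denominator: 8
x = -9/8, y = 30/8
x - y = -9/8 - 15/4 = -39/8

-39/8


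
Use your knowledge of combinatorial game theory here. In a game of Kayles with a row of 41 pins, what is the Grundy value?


Kayles: a move removes 1 or 2 adjacent pins from a contiguous row.
Removing pins from a row of k leaves two independent rows (a, b) with a + b = k - 1 (one pin) or a + b = k - 2 (two pins); an end removal gives a = 0.
By Sprague-Grundy, G(k) = mex{ G(a) XOR G(b) } over all these splits. G(0) = 0.
G(1): splits (0,0):0^0=0 -> mex({0}) = 1
G(2): splits (0,1):0^1=1 (0,0):0^0=0 -> mex({0, 1}) = 2
G(3): splits (0,2):0^2=2 (1,1):1^1=0 (0,1):0^1=1 -> mex({0, 1, 2}) = 3
G(4): splits (0,3):0^3=3 (1,2):1^2=3 (0,2):0^2=2 (1,1):1^1=0 -> mex({0, 2, 3}) = 1
G(5): splits (0,4):0^1=1 (1,3):1^3=2 (2,2):2^2=0 (0,3):0^3=3 (1,2):1^2=3 -> mex({0, 1, 2, 3}) = 4
G(6) = mex({0, 1, 2, 4}) = 3
G(7) = mex({0, 1, 3, 4, 5}) = 2
G(8) = mex({0, 2, 3, 5, 6}) = 1
G(9) = mex({0, 1, 2, 3, 6, 7}) = 4
G(10) = mex({0, 1, 3, 4, 5, 7}) = 2
G(11) = mex({0, 1, 2, 3, 4, 5}) = 6
G(12) = mex({0, 1, 2, 3, 5, 6, 7}) = 4
G(13) = mex({0, 2, 3, 4, 6, 7}) = 1
G(14) = mex({0, 1, 4, 5, 6, 7}) = 2
G(15) = mex({0, 1, 2, 3, 4, 5, 6}) = 7
G(16) = mex({0, 2, 3, 5, 6, 7}) = 1
G(17) = mex({0, 1, 2, 3, 5, 6, 7}) = 4
G(18) = mex({0, 1, 2, 4, 5, 6}) = 3
G(19) = mex({0, 1, 3, 4, 5, 7}) = 2
G(20) = mex({0, 2, 3, 4, 5, 6, 7}) = 1
G(21) = mex({0, 1, 2, 3, 5, 6, 7}) = 4
G(22) = mex({0, 1, 2, 3, 4, 5, 7}) = 6
G(23) = mex({0, 1, 2, 3, 4, 5, 6}) = 7
G(24) = mex({0, 1, 2, 3, 5, 6, 7}) = 4
G(25) = mex({0, 2, 3, 4, 6, 7}) = 1
G(26) = mex({0, 1, 3, 4, 5, 6, 7}) = 2
G(27) = mex({0, 1, 2, 3, 4, 5, 6, 7}) = 8
G(28) = mex({0, 1, 2, 3, 4, 6, 7, 8}) = 5
G(29) = mex({0, 1, 2, 3, 5, 6, 7, 8, 9}) = 4
G(30) = mex({0, 1, 2, 3, 4, 5, 6, 9, 10}) = 7
G(31) = mex({0, 1, 3, 4, 5, 7, 10, 11}) = 2
G(32) = mex({0, 2, 3, 4, 5, 6, 7, 9, 11}) = 1
G(33) = mex({0, 1, 2, 3, 4, 5, 6, 7, 9, 12}) = 8
G(34) = mex({0, 1, 2, 3, 4, 5, 7, 8, 11, 12}) = 6
G(35) = mex({0, 1, 2, 3, 4, 5, 6, 8, 9, 10, 11}) = 7
G(36) = mex({0, 1, 2, 3, 5, 6, 7, 9, 10}) = 4
G(37) = mex({0, 2, 3, 4, 6, 7, 9, 10, 11, 12}) = 1
G(38) = mex({0, 1, 3, 4, 5, 6, 7, 9, 10, 11, 12}) = 2
G(39) = mex({0, 1, 2, 4, 5, 6, 7, 9, 10, 12, 14}) = 3
G(40) = mex({0, 2, 3, 4, 6, 7, 11, 12, 14}) = 1
G(41) = mex({0, 1, 2, 3, 5, 6, 7, 9, 10, 11, 12}) = 4
Therefore G(41) = 4.

4


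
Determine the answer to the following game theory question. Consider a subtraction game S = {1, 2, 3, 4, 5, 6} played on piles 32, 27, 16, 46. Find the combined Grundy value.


Subtraction set: {1, 2, 3, 4, 5, 6}
For this subtraction set, G(n) = n mod 7 (period = max + 1 = 7).
Pile 1 (size 32): G(32) = 32 mod 7 = 4
Pile 2 (size 27): G(27) = 27 mod 7 = 6
Pile 3 (size 16): G(16) = 16 mod 7 = 2
Pile 4 (size 46): G(46) = 46 mod 7 = 4
Total Grundy value = XOR of all: 4 XOR 6 XOR 2 XOR 4 = 4

4


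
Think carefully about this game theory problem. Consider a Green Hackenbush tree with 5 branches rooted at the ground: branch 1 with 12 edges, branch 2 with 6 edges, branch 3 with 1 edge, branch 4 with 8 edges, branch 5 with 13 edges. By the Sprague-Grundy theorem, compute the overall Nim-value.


The tree has 5 branches from the ground vertex.
In Green Hackenbush, the Nim-value of a simple path of length k is k.
Branch 1: length 12, Nim-value = 12
Branch 2: length 6, Nim-value = 6
Branch 3: length 1, Nim-value = 1
Branch 4: length 8, Nim-value = 8
Branch 5: length 13, Nim-value = 13
Total Nim-value = XOR of all branch values:
0 XOR 12 = 12
12 XOR 6 = 10
10 XOR 1 = 11
11 XOR 8 = 3
3 XOR 13 = 14
Nim-value of the tree = 14

14


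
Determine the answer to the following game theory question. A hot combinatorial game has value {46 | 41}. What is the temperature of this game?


The game is {46 | 41}, a switch {a | b} with numbers a > b.
Cooling {a | b} by t gives {a - t | b + t}, which stops being hot when a - t = b + t, i.e. at t = (a - b)/2. So the temperature of a switch is (a - b)/2.
Temperature = (Left option - Right option) / 2
= (46 - (41)) / 2
= 5 / 2
= 5/2

5/2


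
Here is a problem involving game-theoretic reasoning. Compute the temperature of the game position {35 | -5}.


The game is {35 | -5}, a switch {a | b} with numbers a > b.
Cooling {a | b} by t gives {a - t | b + t}, which stops being hot when a - t = b + t, i.e. at t = (a - b)/2. So the temperature of a switch is (a - b)/2.
Temperature = (Left option - Right option) / 2
= (35 - (-5)) / 2
= 40 / 2
= 20

20


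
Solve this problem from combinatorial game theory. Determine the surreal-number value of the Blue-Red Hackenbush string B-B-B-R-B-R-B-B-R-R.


Edges (from ground): B-B-B-R-B-R-B-B-R-R
By Berlekamp's sign-expansion rule, a Blue-Red Hackenbush stalk has the value of the surreal number whose sign sequence is the edge sequence with B -> + and R -> -.
Sign sequence: +++-+-++--
Trace the sign expansion in the surreal number tree, starting from 0:
Edge 1: B (sign +) -> bounds (0, +inf), value = 1
Edge 2: B (sign +) -> bounds (1, +inf), value = 2
Edge 3: B (sign +) -> bounds (2, +inf), value = 3
Edge 4: R (sign -) -> bounds (2, 3), value = 5/2
Edge 5: B (sign +) -> bounds (5/2, 3), value = 11/4
Edge 6: R (sign -) -> bounds (5/2, 11/4), value = 21/8
Edge 7: B (sign +) -> bounds (21/8, 11/4), value = 43/16
Edge 8: B (sign +) -> bounds (43/16, 11/4), value = 87/32
Edge 9: R (sign -) -> bounds (43/16, 87/32), value = 173/64
Edge 10: R (sign -) -> bounds (43/16, 173/64), value = 345/128
Game value = 345/128

345/128


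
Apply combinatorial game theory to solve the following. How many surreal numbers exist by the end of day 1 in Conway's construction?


Day 0: {|} = 0 is born. Count = 1.
Day n: the number of surreal numbers born by day n is 2^(n+1) - 1.
By day 0: 2^1 - 1 = 1
By day 1: 2^2 - 1 = 3
By day 1: 3 surreal numbers.

3


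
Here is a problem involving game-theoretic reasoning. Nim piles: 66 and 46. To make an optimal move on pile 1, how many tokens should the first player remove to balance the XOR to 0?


Piles: 66 and 46
Current XOR: 66 XOR 46 = 108 (non-zero, so this is an N-position).
To make the XOR zero, we need to find a move that balances the piles.
For pile 1 (size 66): target = 66 XOR 108 = 46
We reduce pile 1 from 66 to 46.
Tokens removed: 66 - 46 = 20
Verification: 46 XOR 46 = 0

20


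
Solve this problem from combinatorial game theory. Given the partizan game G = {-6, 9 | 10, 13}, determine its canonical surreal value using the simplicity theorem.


Left options: {-6, 9}, max = 9
Right options: {10, 13}, min = 10
All options are numbers and max(Left) < min(Right), so by the simplicity theorem the value is the simplest (earliest-born) number strictly between 9 and 10.
No integer lies strictly between 9 and 10, so the value is the dyadic rational m/2^k in the interval with the smallest k (then m odd); search k = 1, 2, ...:
Denominator 2: 19/2 lies strictly between 9 and 10 -- found.
The simplest number in the interval is 19/2.
Game value = 19/2

19/2


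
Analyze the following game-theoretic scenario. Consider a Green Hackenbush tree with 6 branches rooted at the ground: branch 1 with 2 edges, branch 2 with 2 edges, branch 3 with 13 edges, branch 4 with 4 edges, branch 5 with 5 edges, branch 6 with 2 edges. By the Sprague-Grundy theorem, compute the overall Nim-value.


The tree has 6 branches from the ground vertex.
In Green Hackenbush, the Nim-value of a simple path of length k is k.
Branch 1: length 2, Nim-value = 2
Branch 2: length 2, Nim-value = 2
Branch 3: length 13, Nim-value = 13
Branch 4: length 4, Nim-value = 4
Branch 5: length 5, Nim-value = 5
Branch 6: length 2, Nim-value = 2
Total Nim-value = XOR of all branch values:
0 XOR 2 = 2
2 XOR 2 = 0
0 XOR 13 = 13
13 XOR 4 = 9
9 XOR 5 = 12
12 XOR 2 = 14
Nim-value of the tree = 14

14


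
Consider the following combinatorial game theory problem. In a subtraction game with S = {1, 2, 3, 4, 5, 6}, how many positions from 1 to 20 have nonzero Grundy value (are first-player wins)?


Subtraction set S = {1, 2, 3, 4, 5, 6}, so G(n) = n mod 7.
G(n) = 0 when n is a multiple of 7.
Multiples of 7 in [1, 20]: 2
N-positions (nonzero Grundy) = 20 - 2 = 18

18


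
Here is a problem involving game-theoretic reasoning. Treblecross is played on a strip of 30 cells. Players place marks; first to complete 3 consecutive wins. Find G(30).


Treblecross: place X on empty cells; 3-in-a-row wins.
Playing within two cells of an existing X lets the opponent win at once, so sensible play treats the cells i-2..i+2 around each X as dead. The player left with no safe cell loses, so this is a normal-play take-away game on strips of safe cells.
Placing X at cell i (0-indexed) of a strip of k safe cells leaves independent strips of sizes max(0, i-2) and max(0, k-i-3). Hence G(k) = mex{ G(max(0,i-2)) XOR G(max(0,k-i-3)) : 0 <= i < k }, with G(0) = 0.
G(1): splits (0,0):0^0=0 -> mex({0}) = 1
G(2): splits (0,0):0^0=0 -> mex({0}) = 1
G(3): splits (0,0):0^0=0 -> mex({0}) = 1
G(4): splits (0,1):0^1=1 (0,0):0^0=0 -> mex({0, 1}) = 2
G(5): splits (0,2):0^1=1 (0,1):0^1=1 (0,0):0^0=0 -> mex({0, 1}) = 2
G(6) = mex({1}) = 0
G(7) = mex({0, 1, 2}) = 3
G(8) = mex({0, 1, 2}) = 3
G(9) = mex({0, 2}) = 1
G(10) = mex({0, 2, 3}) = 1
G(11) = mex({0, 3}) = 1
G(12) = mex({1, 3}) = 0
G(13) = mex({0, 1, 2, 3}) = 4
G(14) = mex({0, 1, 2}) = 3
G(15) = mex({0, 1, 2}) = 3
G(16) = mex({0, 1, 2, 4}) = 3
G(17) = mex({0, 1, 3, 4}) = 2
G(18) = mex({0, 1, 3, 4}) = 2
G(19) = mex({0, 1, 3, 5}) = 2
G(20) = mex({0, 1, 2, 3, 5}) = 4
G(21) = mex({0, 1, 2, 3, 5}) = 4
G(22) = mex({1, 2, 6}) = 0
G(23) = mex({0, 1, 2, 3, 4, 6}) = 5
G(24) = mex({0, 1, 2, 3, 4}) = 5
G(25) = mex({0, 1, 3, 4, 7}) = 2
G(26) = mex({0, 1, 3, 4, 5, 7}) = 2
G(27) = mex({0, 1, 3, 5}) = 2
G(28) = mex({0, 1, 2, 5}) = 3
G(29) = mex({0, 1, 2, 4, 5, 6}) = 3
G(30) = mex({1, 2, 4, 6}) = 0
Therefore G(30) = 0.

0


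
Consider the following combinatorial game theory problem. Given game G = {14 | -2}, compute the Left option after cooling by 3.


Original game: {14 | -2} (a switch {a | b} with a > b).
Cooling by t (for t below the temperature (a - b)/2 = 8) taxes each move by t: {a | b} cooled by t is {a - t | b + t}.
Cooling amount: t = 3
Cooled Left option: 14 - 3 = 11
Cooled Right option: -2 + 3 = 1
Cooled game: {11 | 1}
Left option = 11

11


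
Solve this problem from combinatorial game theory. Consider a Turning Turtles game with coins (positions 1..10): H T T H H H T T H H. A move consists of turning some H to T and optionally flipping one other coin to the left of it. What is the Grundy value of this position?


Coins: H T T H H H T T H H
Key fact: a single head at position k behaves exactly like a Nim heap of size k (turning it to T and optionally flipping a coin at j < k corresponds to moving the heap from k to j, or to 0), and heads combine as a disjunctive sum (two heads at the same place would cancel, matching j XOR j = 0). So the Nim-value is the XOR of the 1-indexed positions of the heads.
Face-up positions (1-indexed): [1, 4, 5, 6, 9, 10]
XOR 0 with 1: 0 XOR 1 = 1
XOR 1 with 4: 1 XOR 4 = 5
XOR 5 with 5: 5 XOR 5 = 0
XOR 0 with 6: 0 XOR 6 = 6
XOR 6 with 9: 6 XOR 9 = 15
XOR 15 with 10: 15 XOR 10 = 5
Nim-value = 5

5


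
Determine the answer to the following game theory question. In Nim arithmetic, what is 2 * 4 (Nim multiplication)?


Nim multiplication is bilinear over XOR: (u XOR v) * w = (u*w) XOR (v*w).
So we split each operand into its bit components and XOR the pairwise Nim products.
2 = 2 (as XOR of powers of 2).
4 = 4 (as XOR of powers of 2).
Using the standard Nim-product table on single bits:
  2*2 = 3,   2*4 = 8,   2*8 = 12,
  4*4 = 6,   4*8 = 11,  8*8 = 13,
and  1*x = x (identity), k*l = l*k (commutative).
Pairwise Nim products:
  2 * 4 = 8
XOR them: 8 = 8.
Result: 2 * 4 = 8 (in Nim).

8


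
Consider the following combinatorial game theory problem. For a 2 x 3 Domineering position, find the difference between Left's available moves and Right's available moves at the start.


Board is 2 x 3 (rows x cols).
Left (vertical) placements: (rows-1) * cols = 1 * 3 = 3
Right (horizontal) placements: rows * (cols-1) = 2 * 2 = 4
Advantage = Left - Right = 3 - 4 = -1

-1


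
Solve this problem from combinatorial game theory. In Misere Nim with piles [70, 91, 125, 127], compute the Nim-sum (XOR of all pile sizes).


We need the XOR (exclusive or) of all pile sizes.
After XOR-ing pile 1 (size 70): 0 XOR 70 = 70
After XOR-ing pile 2 (size 91): 70 XOR 91 = 29
After XOR-ing pile 3 (size 125): 29 XOR 125 = 96
After XOR-ing pile 4 (size 127): 96 XOR 127 = 31
The Nim-value of this position is 31.

31


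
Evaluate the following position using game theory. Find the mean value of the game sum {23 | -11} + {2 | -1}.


G1 = {23 | -11}, G2 = {2 | -1}
Each is a switch {a | b} with numbers a > b; its mean value is (a + b)/2, and mean value is additive over game sums: m(G1 + G2) = m(G1) + m(G2).
Mean of G1 = (23 + (-11))/2 = 12/2 = 6
Mean of G2 = (2 + (-1))/2 = 1/2 = 1/2
Mean of G1 + G2 = 6 + 1/2 = 13/2

13/2


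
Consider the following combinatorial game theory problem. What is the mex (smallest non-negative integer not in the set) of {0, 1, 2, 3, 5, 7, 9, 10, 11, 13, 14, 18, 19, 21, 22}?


Set = {0, 1, 2, 3, 5, 7, 9, 10, 11, 13, 14, 18, 19, 21, 22}
0 is in the set.
1 is in the set.
2 is in the set.
3 is in the set.
4 is NOT in the set. This is the mex.
mex = 4

4


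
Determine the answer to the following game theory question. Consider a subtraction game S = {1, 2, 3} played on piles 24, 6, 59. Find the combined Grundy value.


Subtraction set: {1, 2, 3}
For this subtraction set, G(n) = n mod 4 (period = max + 1 = 4).
Pile 1 (size 24): G(24) = 24 mod 4 = 0
Pile 2 (size 6): G(6) = 6 mod 4 = 2
Pile 3 (size 59): G(59) = 59 mod 4 = 3
Total Grundy value = XOR of all: 0 XOR 2 XOR 3 = 1

1


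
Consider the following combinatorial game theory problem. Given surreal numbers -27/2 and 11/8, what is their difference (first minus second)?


x = -27/2, y = 11/8
Converting to common denominator: 8
x = -108/8, y = 11/8
x - y = -27/2 - 11/8 = -119/8

-119/8


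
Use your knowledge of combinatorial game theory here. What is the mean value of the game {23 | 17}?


Game = {23 | 17}, a switch {a | b} with numbers a > b.
Its thermograph has left wall a - t and right wall b + t, which meet at t = (a - b)/2, where both equal (a + b)/2. So the mast (mean value) is at (a + b)/2.
Mean = (23 + (17))/2 = 40/2 = 20

20


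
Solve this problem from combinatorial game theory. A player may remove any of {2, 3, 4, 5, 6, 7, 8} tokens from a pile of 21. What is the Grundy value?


The subtraction set is S = {2, 3, 4, 5, 6, 7, 8}.
G(k) = mex{ G(k - s) : s in S, s <= k }. We compute iteratively: G(0) = 0.
G(1) = mex({}) = 0
G(2) = mex({0}) = 1
G(3) = mex({0}) = 1
G(4) = mex({0, 1}) = 2
G(5) = mex({0, 1}) = 2
G(6) = mex({0, 1, 2}) = 3
G(7) = mex({0, 1, 2}) = 3
G(8) = mex({0, 1, 2, 3}) = 4
G(9) = mex({0, 1, 2, 3}) = 4
G(10) = mex({1, 2, 3, 4}) = 0
G(11) = mex({1, 2, 3, 4}) = 0
G(12) = mex({0, 2, 3, 4}) = 1
G(13) = mex({0, 2, 3, 4}) = 1
G(14) = mex({0, 1, 3, 4}) = 2
G(15) = mex({0, 1, 3, 4}) = 2
G(16) = mex({0, 1, 2, 4}) = 3
G(17) = mex({0, 1, 2, 4}) = 3
Observe that G(10)..G(17) = 0, 0, 1, 1, 2, 2, 3, 3 repeats G(0)..G(7) = 0, 0, 1, 1, 2, 2, 3, 3.
For k >= max(S) = 8, G(k) is determined by the previous 8 values G(k-8)..G(k-1); a window of 8 consecutive values has recurred shifted by 10, so by induction G(k + 10) = G(k) for all k >= 0: the sequence is periodic from the start with period 10.
One period: G(0..9) = 0, 0, 1, 1, 2, 2, 3, 3, 4, 4.
21 mod 10 = 1, so G(21) = G(1) = 0.

0


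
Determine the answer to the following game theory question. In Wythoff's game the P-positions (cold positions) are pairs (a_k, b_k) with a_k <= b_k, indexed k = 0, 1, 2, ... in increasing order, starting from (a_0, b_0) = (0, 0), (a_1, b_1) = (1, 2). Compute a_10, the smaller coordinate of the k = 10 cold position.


By Wythoff's theorem, a_k = floor(k * phi) and b_k = floor(k * phi^2) = a_k + k, where phi = (1 + sqrt(5))/2 is the golden ratio.
phi = (1 + sqrt(5))/2 = 1.618034
k = 10
k * phi = 10 * 1.618034 = 16.180340
a_10 = floor(k * phi) = 16

16


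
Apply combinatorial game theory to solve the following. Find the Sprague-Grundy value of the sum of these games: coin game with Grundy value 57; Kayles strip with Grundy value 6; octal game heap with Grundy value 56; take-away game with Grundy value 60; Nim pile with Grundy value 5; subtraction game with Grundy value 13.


By the Sprague-Grundy theorem, the Grundy value of a sum of games is the XOR of individual Grundy values.
coin game: Grundy value = 57. Running XOR: 0 XOR 57 = 57
Kayles strip: Grundy value = 6. Running XOR: 57 XOR 6 = 63
octal game heap: Grundy value = 56. Running XOR: 63 XOR 56 = 7
take-away game: Grundy value = 60. Running XOR: 7 XOR 60 = 59
Nim pile: Grundy value = 5. Running XOR: 59 XOR 5 = 62
subtraction game: Grundy value = 13. Running XOR: 62 XOR 13 = 51
The combined Grundy value is 51.

51


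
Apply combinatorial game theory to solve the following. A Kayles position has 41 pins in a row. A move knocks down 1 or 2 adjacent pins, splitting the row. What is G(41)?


Kayles: a move removes 1 or 2 adjacent pins from a contiguous row.
Removing pins from a row of k leaves two independent rows (a, b) with a + b = k - 1 (one pin) or a + b = k - 2 (two pins); an end removal gives a = 0.
By Sprague-Grundy, G(k) = mex{ G(a) XOR G(b) } over all these splits. G(0) = 0.
G(1): splits (0,0):0^0=0 -> mex({0}) = 1
G(2): splits (0,1):0^1=1 (0,0):0^0=0 -> mex({0, 1}) = 2
G(3): splits (0,2):0^2=2 (1,1):1^1=0 (0,1):0^1=1 -> mex({0, 1, 2}) = 3
G(4): splits (0,3):0^3=3 (1,2):1^2=3 (0,2):0^2=2 (1,1):1^1=0 -> mex({0, 2, 3}) = 1
G(5): splits (0,4):0^1=1 (1,3):1^3=2 (2,2):2^2=0 (0,3):0^3=3 (1,2):1^2=3 -> mex({0, 1, 2, 3}) = 4
G(6) = mex({0, 1, 2, 4}) = 3
G(7) = mex({0, 1, 3, 4, 5}) = 2
G(8) = mex({0, 2, 3, 5, 6}) = 1
G(9) = mex({0, 1, 2, 3, 6, 7}) = 4
G(10) = mex({0, 1, 3, 4, 5, 7}) = 2
G(11) = mex({0, 1, 2, 3, 4, 5}) = 6
G(12) = mex({0, 1, 2, 3, 5, 6, 7}) = 4
G(13) = mex({0, 2, 3, 4, 6, 7}) = 1
G(14) = mex({0, 1, 4, 5, 6, 7}) = 2
G(15) = mex({0, 1, 2, 3, 4, 5, 6}) = 7
G(16) = mex({0, 2, 3, 5, 6, 7}) = 1
G(17) = mex({0, 1, 2, 3, 5, 6, 7}) = 4
G(18) = mex({0, 1, 2, 4, 5, 6}) = 3
G(19) = mex({0, 1, 3, 4, 5, 7}) = 2
G(20) = mex({0, 2, 3, 4, 5, 6, 7}) = 1
G(21) = mex({0, 1, 2, 3, 5, 6, 7}) = 4
G(22) = mex({0, 1, 2, 3, 4, 5, 7}) = 6
G(23) = mex({0, 1, 2, 3, 4, 5, 6}) = 7
G(24) = mex({0, 1, 2, 3, 5, 6, 7}) = 4
G(25) = mex({0, 2, 3, 4, 6, 7}) = 1
G(26) = mex({0, 1, 3, 4, 5, 6, 7}) = 2
G(27) = mex({0, 1, 2, 3, 4, 5, 6, 7}) = 8
G(28) = mex({0, 1, 2, 3, 4, 6, 7, 8}) = 5
G(29) = mex({0, 1, 2, 3, 5, 6, 7, 8, 9}) = 4
G(30) = mex({0, 1, 2, 3, 4, 5, 6, 9, 10}) = 7
G(31) = mex({0, 1, 3, 4, 5, 7, 10, 11}) = 2
G(32) = mex({0, 2, 3, 4, 5, 6, 7, 9, 11}) = 1
G(33) = mex({0, 1, 2, 3, 4, 5, 6, 7, 9, 12}) = 8
G(34) = mex({0, 1, 2, 3, 4, 5, 7, 8, 11, 12}) = 6
G(35) = mex({0, 1, 2, 3, 4, 5, 6, 8, 9, 10, 11}) = 7
G(36) = mex({0, 1, 2, 3, 5, 6, 7, 9, 10}) = 4
G(37) = mex({0, 2, 3, 4, 6, 7, 9, 10, 11, 12}) = 1
G(38) = mex({0, 1, 3, 4, 5, 6, 7, 9, 10, 11, 12}) = 2
G(39) = mex({0, 1, 2, 4, 5, 6, 7, 9, 10, 12, 14}) = 3
G(40) = mex({0, 2, 3, 4, 6, 7, 11, 12, 14}) = 1
G(41) = mex({0, 1, 2, 3, 5, 6, 7, 9, 10, 11, 12}) = 4
Therefore G(41) = 4.

4


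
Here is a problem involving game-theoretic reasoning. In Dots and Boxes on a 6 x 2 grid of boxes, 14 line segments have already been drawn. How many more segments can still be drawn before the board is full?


Grid: 6 x 2 boxes, i.e. 7 rows and 3 columns of dots.
Horizontal edges: (rows + 1) * cols = 7 * 2 = 14
Vertical edges: rows * (cols + 1) = 6 * 3 = 18
Total edges: 14 + 18 = 32
Edges drawn: 14
Remaining: 32 - 14 = 18

18


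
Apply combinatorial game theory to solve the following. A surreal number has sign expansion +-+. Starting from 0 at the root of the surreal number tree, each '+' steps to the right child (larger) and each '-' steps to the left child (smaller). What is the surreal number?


Sign expansion: +-+
Rule: track bounds (lo, hi), initially (-inf, +inf). On '+', the current value becomes lo and we move to the simplest number in (value, hi): value + 1 if hi = +inf, otherwise the midpoint (value + hi)/2. On '-', the current value becomes hi and we move to value - 1 if lo = -inf, otherwise the midpoint (lo + value)/2.
Start at 0.
Step 1: sign = +, move right. Bounds: (0, +inf). Value = 1
Step 2: sign = -, move left. Bounds: (0, 1). Value = 1/2
Step 3: sign = +, move right. Bounds: (1/2, 1). Value = 3/4
The surreal number with sign expansion +-+ is 3/4.

3/4


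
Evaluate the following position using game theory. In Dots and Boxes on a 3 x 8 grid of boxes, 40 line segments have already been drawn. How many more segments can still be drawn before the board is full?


Grid: 3 x 8 boxes, i.e. 4 rows and 9 columns of dots.
Horizontal edges: (rows + 1) * cols = 4 * 8 = 32
Vertical edges: rows * (cols + 1) = 3 * 9 = 27
Total edges: 32 + 27 = 59
Edges drawn: 40
Remaining: 59 - 40 = 19

19


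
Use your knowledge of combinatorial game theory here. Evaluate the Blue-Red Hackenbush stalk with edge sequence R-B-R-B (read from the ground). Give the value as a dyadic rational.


Edges (from ground): R-B-R-B
By Berlekamp's sign-expansion rule, a Blue-Red Hackenbush stalk has the value of the surreal number whose sign sequence is the edge sequence with B -> + and R -> -.
Sign sequence: -+-+
Trace the sign expansion in the surreal number tree, starting from 0:
Edge 1: R (sign -) -> bounds (-inf, 0), value = -1
Edge 2: B (sign +) -> bounds (-1, 0), value = -1/2
Edge 3: R (sign -) -> bounds (-1, -1/2), value = -3/4
Edge 4: B (sign +) -> bounds (-3/4, -1/2), value = -5/8
Game value = -5/8

-5/8


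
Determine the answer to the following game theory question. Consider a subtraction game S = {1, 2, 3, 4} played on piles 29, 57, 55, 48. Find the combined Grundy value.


Subtraction set: {1, 2, 3, 4}
For this subtraction set, G(n) = n mod 5 (period = max + 1 = 5).
Pile 1 (size 29): G(29) = 29 mod 5 = 4
Pile 2 (size 57): G(57) = 57 mod 5 = 2
Pile 3 (size 55): G(55) = 55 mod 5 = 0
Pile 4 (size 48): G(48) = 48 mod 5 = 3
Total Grundy value = XOR of all: 4 XOR 2 XOR 0 XOR 3 = 5

5


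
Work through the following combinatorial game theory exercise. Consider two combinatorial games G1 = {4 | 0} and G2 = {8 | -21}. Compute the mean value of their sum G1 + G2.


G1 = {4 | 0}, G2 = {8 | -21}
Each is a switch {a | b} with numbers a > b; its mean value is (a + b)/2, and mean value is additive over game sums: m(G1 + G2) = m(G1) + m(G2).
Mean of G1 = (4 + (0))/2 = 4/2 = 2
Mean of G2 = (8 + (-21))/2 = -13/2 = -13/2
Mean of G1 + G2 = 2 + -13/2 = -9/2

-9/2


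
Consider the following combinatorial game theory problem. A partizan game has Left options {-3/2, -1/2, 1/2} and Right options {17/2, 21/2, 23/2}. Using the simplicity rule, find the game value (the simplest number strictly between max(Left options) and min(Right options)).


Left options: {-3/2, -1/2, 1/2}, max = 1/2
Right options: {17/2, 21/2, 23/2}, min = 17/2
All options are numbers and max(Left) < min(Right), so by the simplicity theorem the value is the simplest (earliest-born) number strictly between 1/2 and 17/2.
Integers 1 through 8 all lie strictly between 1/2 and 17/2.
Among integers, the simplest (lowest birthday = smallest |n|; 0 is born on day 0, +-n on day n) is 1.
No non-integer in the interval can be simpler: if x is a non-integer in the interval, then floor(x) or ceil(x) also lies in the interval (the interval contains an integer), and both are proper prefixes of x's sign expansion, i.e. born earlier. So the game value is 1.
Game value = 1

1


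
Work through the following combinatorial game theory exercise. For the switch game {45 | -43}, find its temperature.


The game is {45 | -43}, a switch {a | b} with numbers a > b.
Cooling {a | b} by t gives {a - t | b + t}, which stops being hot when a - t = b + t, i.e. at t = (a - b)/2. So the temperature of a switch is (a - b)/2.
Temperature = (Left option - Right option) / 2
= (45 - (-43)) / 2
= 88 / 2
= 44

44


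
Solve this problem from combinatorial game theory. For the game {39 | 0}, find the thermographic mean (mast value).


Game = {39 | 0}, a switch {a | b} with numbers a > b.
Its thermograph has left wall a - t and right wall b + t, which meet at t = (a - b)/2, where both equal (a + b)/2. So the mast (mean value) is at (a + b)/2.
Mean = (39 + (0))/2 = 39/2 = 39/2

39/2


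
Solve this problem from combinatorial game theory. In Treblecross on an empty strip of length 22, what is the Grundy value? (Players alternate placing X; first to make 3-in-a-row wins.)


Treblecross: place X on empty cells; 3-in-a-row wins.
Playing within two cells of an existing X lets the opponent win at once, so sensible play treats the cells i-2..i+2 around each X as dead. The player left with no safe cell loses, so this is a normal-play take-away game on strips of safe cells.
Placing X at cell i (0-indexed) of a strip of k safe cells leaves independent strips of sizes max(0, i-2) and max(0, k-i-3). Hence G(k) = mex{ G(max(0,i-2)) XOR G(max(0,k-i-3)) : 0 <= i < k }, with G(0) = 0.
G(1): splits (0,0):0^0=0 -> mex({0}) = 1
G(2): splits (0,0):0^0=0 -> mex({0}) = 1
G(3): splits (0,0):0^0=0 -> mex({0}) = 1
G(4): splits (0,1):0^1=1 (0,0):0^0=0 -> mex({0, 1}) = 2
G(5): splits (0,2):0^1=1 (0,1):0^1=1 (0,0):0^0=0 -> mex({0, 1}) = 2
G(6) = mex({1}) = 0
G(7) = mex({0, 1, 2}) = 3
G(8) = mex({0, 1, 2}) = 3
G(9) = mex({0, 2}) = 1
G(10) = mex({0, 2, 3}) = 1
G(11) = mex({0, 3}) = 1
G(12) = mex({1, 3}) = 0
G(13) = mex({0, 1, 2, 3}) = 4
G(14) = mex({0, 1, 2}) = 3
G(15) = mex({0, 1, 2}) = 3
G(16) = mex({0, 1, 2, 4}) = 3
G(17) = mex({0, 1, 3, 4}) = 2
G(18) = mex({0, 1, 3, 4}) = 2
G(19) = mex({0, 1, 3, 5}) = 2
G(20) = mex({0, 1, 2, 3, 5}) = 4
G(21) = mex({0, 1, 2, 3, 5}) = 4
G(22) = mex({1, 2, 6}) = 0
Therefore G(22) = 0.

0


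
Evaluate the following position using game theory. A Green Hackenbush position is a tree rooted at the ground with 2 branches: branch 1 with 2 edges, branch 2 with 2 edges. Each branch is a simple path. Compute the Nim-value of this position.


The tree has 2 branches from the ground vertex.
In Green Hackenbush, the Nim-value of a simple path of length k is k.
Branch 1: length 2, Nim-value = 2
Branch 2: length 2, Nim-value = 2
Total Nim-value = XOR of all branch values:
0 XOR 2 = 2
2 XOR 2 = 0
Nim-value of the tree = 0

0


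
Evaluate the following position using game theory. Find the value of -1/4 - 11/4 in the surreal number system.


x = -1/4, y = 11/4
Converting to common denominator: 4
x = -1/4, y = 11/4
x - y = -1/4 - 11/4 = -3

-3


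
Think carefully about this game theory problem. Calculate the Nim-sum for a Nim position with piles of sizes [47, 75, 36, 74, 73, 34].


We need the XOR (exclusive or) of all pile sizes.
After XOR-ing pile 1 (size 47): 0 XOR 47 = 47
After XOR-ing pile 2 (size 75): 47 XOR 75 = 100
After XOR-ing pile 3 (size 36): 100 XOR 36 = 64
After XOR-ing pile 4 (size 74): 64 XOR 74 = 10
After XOR-ing pile 5 (size 73): 10 XOR 73 = 67
After XOR-ing pile 6 (size 34): 67 XOR 34 = 97
The Nim-value of this position is 97.

97


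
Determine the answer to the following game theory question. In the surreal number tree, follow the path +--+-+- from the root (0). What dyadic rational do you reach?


Sign expansion: +--+-+-
Rule: track bounds (lo, hi), initially (-inf, +inf). On '+', the current value becomes lo and we move to the simplest number in (value, hi): value + 1 if hi = +inf, otherwise the midpoint (value + hi)/2. On '-', the current value becomes hi and we move to value - 1 if lo = -inf, otherwise the midpoint (lo + value)/2.
Start at 0.
Step 1: sign = +, move right. Bounds: (0, +inf). Value = 1
Step 2: sign = -, move left. Bounds: (0, 1). Value = 1/2
Step 3: sign = -, move left. Bounds: (0, 1/2). Value = 1/4
Step 4: sign = +, move right. Bounds: (1/4, 1/2). Value = 3/8
Step 5: sign = -, move left. Bounds: (1/4, 3/8). Value = 5/16
Step 6: sign = +, move right. Bounds: (5/16, 3/8). Value = 11/32
Step 7: sign = -, move left. Bounds: (5/16, 11/32). Value = 21/64
The surreal number with sign expansion +--+-+- is 21/64.

21/64


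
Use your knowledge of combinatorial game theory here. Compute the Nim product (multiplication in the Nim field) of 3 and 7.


Nim multiplication is bilinear over XOR: (u XOR v) * w = (u*w) XOR (v*w).
So we split each operand into its bit components and XOR the pairwise Nim products.
3 = 1 + 2 (as XOR of powers of 2).
7 = 1 + 2 + 4 (as XOR of powers of 2).
Using the standard Nim-product table on single bits:
  2*2 = 3,   2*4 = 8,   2*8 = 12,
  4*4 = 6,   4*8 = 11,  8*8 = 13,
and  1*x = x (identity), k*l = l*k (commutative).
Pairwise Nim products:
  1 * 1 = 1
  1 * 2 = 2
  1 * 4 = 4
  2 * 1 = 2
  2 * 2 = 3
  2 * 4 = 8
XOR them: 1 XOR 2 XOR 4 XOR 2 XOR 3 XOR 8 = 14.
Result: 3 * 7 = 14 (in Nim).

14


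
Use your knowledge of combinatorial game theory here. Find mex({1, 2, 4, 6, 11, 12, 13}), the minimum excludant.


Set = {1, 2, 4, 6, 11, 12, 13}
0 is NOT in the set. This is the mex.
mex = 0

0


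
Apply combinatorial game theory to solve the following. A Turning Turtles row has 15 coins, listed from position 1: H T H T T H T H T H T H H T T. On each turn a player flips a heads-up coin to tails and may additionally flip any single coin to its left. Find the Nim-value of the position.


Coins: H T H T T H T H T H T H H T T
Key fact: a single head at position k behaves exactly like a Nim heap of size k (turning it to T and optionally flipping a coin at j < k corresponds to moving the heap from k to j, or to 0), and heads combine as a disjunctive sum (two heads at the same place would cancel, matching j XOR j = 0). So the Nim-value is the XOR of the 1-indexed positions of the heads.
Face-up positions (1-indexed): [1, 3, 6, 8, 10, 12, 13]
XOR 0 with 1: 0 XOR 1 = 1
XOR 1 with 3: 1 XOR 3 = 2
XOR 2 with 6: 2 XOR 6 = 4
XOR 4 with 8: 4 XOR 8 = 12
XOR 12 with 10: 12 XOR 10 = 6
XOR 6 with 12: 6 XOR 12 = 10
XOR 10 with 13: 10 XOR 13 = 7
Nim-value = 7

7


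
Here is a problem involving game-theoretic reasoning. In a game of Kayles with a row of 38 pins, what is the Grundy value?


Kayles: a move removes 1 or 2 adjacent pins from a contiguous row.
Removing pins from a row of k leaves two independent rows (a, b) with a + b = k - 1 (one pin) or a + b = k - 2 (two pins); an end removal gives a = 0.
By Sprague-Grundy, G(k) = mex{ G(a) XOR G(b) } over all these splits. G(0) = 0.
G(1): splits (0,0):0^0=0 -> mex({0}) = 1
G(2): splits (0,1):0^1=1 (0,0):0^0=0 -> mex({0, 1}) = 2
G(3): splits (0,2):0^2=2 (1,1):1^1=0 (0,1):0^1=1 -> mex({0, 1, 2}) = 3
G(4): splits (0,3):0^3=3 (1,2):1^2=3 (0,2):0^2=2 (1,1):1^1=0 -> mex({0, 2, 3}) = 1
G(5): splits (0,4):0^1=1 (1,3):1^3=2 (2,2):2^2=0 (0,3):0^3=3 (1,2):1^2=3 -> mex({0, 1, 2, 3}) = 4
G(6) = mex({0, 1, 2, 4}) = 3
G(7) = mex({0, 1, 3, 4, 5}) = 2
G(8) = mex({0, 2, 3, 5, 6}) = 1
G(9) = mex({0, 1, 2, 3, 6, 7}) = 4
G(10) = mex({0, 1, 3, 4, 5, 7}) = 2
G(11) = mex({0, 1, 2, 3, 4, 5}) = 6
G(12) = mex({0, 1, 2, 3, 5, 6, 7}) = 4
G(13) = mex({0, 2, 3, 4, 6, 7}) = 1
G(14) = mex({0, 1, 4, 5, 6, 7}) = 2
G(15) = mex({0, 1, 2, 3, 4, 5, 6}) = 7
G(16) = mex({0, 2, 3, 5, 6, 7}) = 1
G(17) = mex({0, 1, 2, 3, 5, 6, 7}) = 4
G(18) = mex({0, 1, 2, 4, 5, 6}) = 3
G(19) = mex({0, 1, 3, 4, 5, 7}) = 2
G(20) = mex({0, 2, 3, 4, 5, 6, 7}) = 1
G(21) = mex({0, 1, 2, 3, 5, 6, 7}) = 4
G(22) = mex({0, 1, 2, 3, 4, 5, 7}) = 6
G(23) = mex({0, 1, 2, 3, 4, 5, 6}) = 7
G(24) = mex({0, 1, 2, 3, 5, 6, 7}) = 4
G(25) = mex({0, 2, 3, 4, 6, 7}) = 1
G(26) = mex({0, 1, 3, 4, 5, 6, 7}) = 2
G(27) = mex({0, 1, 2, 3, 4, 5, 6, 7}) = 8
G(28) = mex({0, 1, 2, 3, 4, 6, 7, 8}) = 5
G(29) = mex({0, 1, 2, 3, 5, 6, 7, 8, 9}) = 4
G(30) = mex({0, 1, 2, 3, 4, 5, 6, 9, 10}) = 7
G(31) = mex({0, 1, 3, 4, 5, 7, 10, 11}) = 2
G(32) = mex({0, 2, 3, 4, 5, 6, 7, 9, 11}) = 1
G(33) = mex({0, 1, 2, 3, 4, 5, 6, 7, 9, 12}) = 8
G(34) = mex({0, 1, 2, 3, 4, 5, 7, 8, 11, 12}) = 6
G(35) = mex({0, 1, 2, 3, 4, 5, 6, 8, 9, 10, 11}) = 7
G(36) = mex({0, 1, 2, 3, 5, 6, 7, 9, 10}) = 4
G(37) = mex({0, 2, 3, 4, 6, 7, 9, 10, 11, 12}) = 1
G(38) = mex({0, 1, 3, 4, 5, 6, 7, 9, 10, 11, 12}) = 2
Therefore G(38) = 2.

2


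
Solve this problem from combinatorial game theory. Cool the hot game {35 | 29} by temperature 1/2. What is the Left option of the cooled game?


Original game: {35 | 29} (a switch {a | b} with a > b).
Cooling by t (for t below the temperature (a - b)/2 = 3) taxes each move by t: {a | b} cooled by t is {a - t | b + t}.
Cooling amount: t = 1/2
Cooled Left option: 35 - 1/2 = 69/2
Cooled Right option: 29 + 1/2 = 59/2
Cooled game: {69/2 | 59/2}
Left option = 69/2

69/2


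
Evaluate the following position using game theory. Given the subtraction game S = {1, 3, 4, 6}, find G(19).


The subtraction set is S = {1, 3, 4, 6}.
G(k) = mex{ G(k - s) : s in S, s <= k }. We compute iteratively: G(0) = 0.
G(1) = mex({0}) = 1
G(2) = mex({1}) = 0
G(3) = mex({0}) = 1
G(4) = mex({0, 1}) = 2
G(5) = mex({0, 1, 2}) = 3
G(6) = mex({0, 1, 3}) = 2
G(7) = mex({1, 2}) = 0
G(8) = mex({0, 2, 3}) = 1
G(9) = mex({1, 2, 3}) = 0
G(10) = mex({0, 2}) = 1
G(11) = mex({0, 1, 3}) = 2
G(12) = mex({0, 1, 2}) = 3
Observe that G(7)..G(12) = 0, 1, 0, 1, 2, 3 repeats G(0)..G(5) = 0, 1, 0, 1, 2, 3.
For k >= max(S) = 6, G(k) is determined by the previous 6 values G(k-6)..G(k-1); a window of 6 consecutive values has recurred shifted by 7, so by induction G(k + 7) = G(k) for all k >= 0: the sequence is periodic from the start with period 7.
One period: G(0..6) = 0, 1, 0, 1, 2, 3, 2.
19 mod 7 = 5, so G(19) = G(5) = 3.

3


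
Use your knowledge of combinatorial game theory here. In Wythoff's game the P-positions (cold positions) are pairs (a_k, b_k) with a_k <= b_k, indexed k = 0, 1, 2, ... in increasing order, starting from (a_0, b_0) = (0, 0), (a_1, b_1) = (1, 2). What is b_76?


By Wythoff's theorem, a_k = floor(k * phi) and b_k = floor(k * phi^2) = a_k + k, where phi = (1 + sqrt(5))/2 is the golden ratio.
phi = (1 + sqrt(5))/2 = 1.618034
phi^2 = phi + 1 = 2.618034
k = 76
k * phi^2 = 76 * 2.618034 = 198.970583
b_76 = floor(k * phi^2) = 198 (check: a_76 + k = 122 + 76 = 198)

198


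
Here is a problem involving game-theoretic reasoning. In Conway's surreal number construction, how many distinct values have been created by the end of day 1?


Day 0: {|} = 0 is born. Count = 1.
Day n: the number of surreal numbers born by day n is 2^(n+1) - 1.
By day 0: 2^1 - 1 = 1
By day 1: 2^2 - 1 = 3
By day 1: 3 surreal numbers.

3


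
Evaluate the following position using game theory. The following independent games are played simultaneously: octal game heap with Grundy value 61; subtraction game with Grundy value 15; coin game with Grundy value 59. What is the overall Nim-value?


By the Sprague-Grundy theorem, the Grundy value of a sum of games is the XOR of individual Grundy values.
octal game heap: Grundy value = 61. Running XOR: 0 XOR 61 = 61
subtraction game: Grundy value = 15. Running XOR: 61 XOR 15 = 50
coin game: Grundy value = 59. Running XOR: 50 XOR 59 = 9
The combined Grundy value is 9.

9


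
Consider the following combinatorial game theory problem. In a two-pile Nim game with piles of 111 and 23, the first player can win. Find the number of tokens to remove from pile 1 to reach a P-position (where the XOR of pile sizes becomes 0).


Piles: 111 and 23
Current XOR: 111 XOR 23 = 120 (non-zero, so this is an N-position).
To make the XOR zero, we need to find a move that balances the piles.
For pile 1 (size 111): target = 111 XOR 120 = 23
We reduce pile 1 from 111 to 23.
Tokens removed: 111 - 23 = 88
Verification: 23 XOR 23 = 0

88


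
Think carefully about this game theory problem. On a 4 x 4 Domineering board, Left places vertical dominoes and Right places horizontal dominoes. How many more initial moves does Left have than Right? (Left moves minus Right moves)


Board is 4 x 4 (rows x cols).
Left (vertical) placements: (rows-1) * cols = 3 * 4 = 12
Right (horizontal) placements: rows * (cols-1) = 4 * 3 = 12
Advantage = Left - Right = 12 - 12 = 0

0


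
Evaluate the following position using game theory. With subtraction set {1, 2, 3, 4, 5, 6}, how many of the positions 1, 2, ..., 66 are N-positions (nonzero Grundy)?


Subtraction set S = {1, 2, 3, 4, 5, 6}, so G(n) = n mod 7.
G(n) = 0 when n is a multiple of 7.
Multiples of 7 in [1, 66]: 9
N-positions (nonzero Grundy) = 66 - 9 = 57

57


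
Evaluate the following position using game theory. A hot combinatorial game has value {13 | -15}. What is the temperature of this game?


The game is {13 | -15}, a switch {a | b} with numbers a > b.
Cooling {a | b} by t gives {a - t | b + t}, which stops being hot when a - t = b + t, i.e. at t = (a - b)/2. So the temperature of a switch is (a - b)/2.
Temperature = (Left option - Right option) / 2
= (13 - (-15)) / 2
= 28 / 2
= 14

14


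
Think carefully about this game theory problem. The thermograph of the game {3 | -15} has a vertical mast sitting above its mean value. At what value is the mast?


Game = {3 | -15}, a switch {a | b} with numbers a > b.
Its thermograph has left wall a - t and right wall b + t, which meet at t = (a - b)/2, where both equal (a + b)/2. So the mast (mean value) is at (a + b)/2.
Mean = (3 + (-15))/2 = -12/2 = -6

-6


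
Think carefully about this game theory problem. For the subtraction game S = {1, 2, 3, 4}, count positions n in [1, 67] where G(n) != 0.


Subtraction set S = {1, 2, 3, 4}, so G(n) = n mod 5.
G(n) = 0 when n is a multiple of 5.
Multiples of 5 in [1, 67]: 13
N-positions (nonzero Grundy) = 67 - 13 = 54

54


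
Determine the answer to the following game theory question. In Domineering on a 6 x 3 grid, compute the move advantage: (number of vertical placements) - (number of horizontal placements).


Board is 6 x 3 (rows x cols).
Left (vertical) placements: (rows-1) * cols = 5 * 3 = 15
Right (horizontal) placements: rows * (cols-1) = 6 * 2 = 12
Advantage = Left - Right = 15 - 12 = 3

3
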